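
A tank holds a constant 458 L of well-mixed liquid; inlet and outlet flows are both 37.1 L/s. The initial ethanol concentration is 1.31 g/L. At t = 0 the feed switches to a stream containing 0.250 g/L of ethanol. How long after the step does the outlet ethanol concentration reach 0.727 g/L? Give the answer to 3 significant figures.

Accumulation = in − out for the solute gives V dC/dt = Q(C_in − C), so τ = V/Q = 12.345 s.
C(t) = C_in + (C₀ − C_in) e^(−t/τ). Set C = 0.727 and solve for t:
e^(−t/τ) = (C − C_in)/(C₀ − C_in) = (0.727 − 0.250)/(1.31 − 0.250) = 0.45000
t = −τ ln(…) = 12.345 × 0.79851 = 9.8576 s.

9.86 s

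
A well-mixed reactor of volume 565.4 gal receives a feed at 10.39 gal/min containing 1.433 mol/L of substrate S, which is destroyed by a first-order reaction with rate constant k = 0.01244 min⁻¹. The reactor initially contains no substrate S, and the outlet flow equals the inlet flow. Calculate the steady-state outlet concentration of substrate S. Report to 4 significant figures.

0.8545 mol/L

Species balance: V dC/dt = Q C_in − Q C − k V C.
At steady state: 0 = Q C_in − (Q + kV) C_ss, so C_ss = Q C_in/(Q + kV).
C_ss = 10.39·1.433/(10.39 + 0.01244·565.4) = 14.8889/17.4236 = 0.854524 mol/L.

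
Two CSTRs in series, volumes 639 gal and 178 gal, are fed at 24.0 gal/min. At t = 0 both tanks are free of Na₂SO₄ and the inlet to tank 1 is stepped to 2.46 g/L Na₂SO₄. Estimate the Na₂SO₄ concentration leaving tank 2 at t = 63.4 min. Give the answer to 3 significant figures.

Species balance on tank i: dCᵢ/dt = (Cᵢ₋₁ − Cᵢ)/τᵢ with τᵢ = Vᵢ/Q.
τ₁ = 639/24.0 = 26.625 min; τ₂ = 178/24.0 = 7.4167 min.
Tank 1: C₁ = C_in(1 − e^(−t/τ₁)). Tank 2 (τ₁ ≠ τ₂): C₂ = C_in[1 − (τ₁ e^(−t/τ₁) − τ₂ e^(−t/τ₂))/(τ₁ − τ₂)].
At t = 63.4: e^(−t/τ₁) = 0.092438, e^(−t/τ₂) = 0.00019387.
C₂ = 2.46·[1 − (26.625·0.092438 − 7.4167·0.00019387)/(19.208)] = 2.46·0.87195 = 2.1450 g/L.

2.14 g/L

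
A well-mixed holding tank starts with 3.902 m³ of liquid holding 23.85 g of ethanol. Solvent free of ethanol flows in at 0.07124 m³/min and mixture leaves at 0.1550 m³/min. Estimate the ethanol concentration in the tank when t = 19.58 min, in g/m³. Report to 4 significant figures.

Let m(t) be the amount of ethanol. Volume: V(t) = V₀ + (Q_in − Q_out) t = 3.902 − 0.0837600 t; V(19.58) = 2.26198 m³.
Solute balance: dm/dt = 0 − Q_out C = −Q_out m/V(t).
Separate: dm/m = −Q_out dt/V(t) ⇒ ln(m/m₀) = −(Q_out/(Q_in−Q_out)) ln(V/V₀).
m = m₀ (V₀/V)^(Q_out/(Q_in−Q_out)) = 23.85 × (3.902/2.26198)^(-1.85053) = 8.69534 g.
C = m/V = 8.69534/2.26198 = 3.84413 g/m³.

3.844 g/m³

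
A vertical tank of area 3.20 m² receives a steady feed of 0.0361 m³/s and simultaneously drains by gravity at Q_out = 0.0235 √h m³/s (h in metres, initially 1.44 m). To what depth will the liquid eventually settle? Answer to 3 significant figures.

2.36 m

A dh/dt = Q_in − 0.0235 √h. Steady state requires inflow = outflow:
Q_in = 0.0235 √h_ss ⇒ √h_ss = 0.0361/0.0235 = 1.5362.
h_ss = 1.5362² = 2.3598 m. (Since h₀ = 1.44 m < h_ss, the level will rise toward this value.)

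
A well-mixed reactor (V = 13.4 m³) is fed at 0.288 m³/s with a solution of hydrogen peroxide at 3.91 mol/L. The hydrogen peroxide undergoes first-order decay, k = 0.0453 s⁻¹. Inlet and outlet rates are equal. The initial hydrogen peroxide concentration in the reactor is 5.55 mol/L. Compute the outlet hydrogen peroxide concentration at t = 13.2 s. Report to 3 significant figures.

V dC/dt = Q(C_in − C) − k V C.
dC/dt = (Q/V) C_in − (Q/V + k) C; effective rate a = Q/V + k = 0.021493 + 0.0453 = 0.066793 s⁻¹.
C_ss = Q C_in/(Q + kV) = 1.2582 mol/L; C(t) = C_ss + (C₀ − C_ss) e^(−a t).
C(13.2) = 1.2582 + (4.2918)·e^(−0.066793·13.2) = 1.2582 + (4.2918)·0.41409 = 3.0354 mol/L.

3.04 mol/L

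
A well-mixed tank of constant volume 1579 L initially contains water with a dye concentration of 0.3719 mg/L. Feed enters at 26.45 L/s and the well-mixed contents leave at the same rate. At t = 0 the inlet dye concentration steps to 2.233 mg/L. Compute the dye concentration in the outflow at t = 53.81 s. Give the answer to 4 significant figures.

Mass balance on the solute (V constant): V dC/dt = Q(C_in − C).
Time constant τ = V/Q = 1579/26.45 = 59.6975 s.
Solution: C(t) = C_in + (C₀ − C_in) e^(−t/τ).
C(53.81) = 2.233 + (0.3719 − 2.233)·e^(−53.81/59.6975) = 2.233 + (-1.86110)·0.406010 = 1.47737 mg/L.

1.477 mg/L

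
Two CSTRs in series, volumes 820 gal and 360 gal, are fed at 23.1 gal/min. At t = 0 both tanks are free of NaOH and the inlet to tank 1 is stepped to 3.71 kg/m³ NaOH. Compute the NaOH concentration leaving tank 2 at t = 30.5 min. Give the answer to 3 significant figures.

Species balance on tank i: dCᵢ/dt = (Cᵢ₋₁ − Cᵢ)/τᵢ with τᵢ = Vᵢ/Q.
τ₁ = 820/23.1 = 35.498 min; τ₂ = 360/23.1 = 15.584 min.
Tank 1: C₁ = C_in(1 − e^(−t/τ₁)). Tank 2 (τ₁ ≠ τ₂): C₂ = C_in[1 − (τ₁ e^(−t/τ₁) − τ₂ e^(−t/τ₂))/(τ₁ − τ₂)].
At t = 30.5: e^(−t/τ₁) = 0.42350, e^(−t/τ₂) = 0.14127.
C₂ = 3.71·[1 − (35.498·0.42350 − 15.584·0.14127)/(19.913)] = 3.71·0.35563 = 1.3194 kg/m³.

1.32 kg/m³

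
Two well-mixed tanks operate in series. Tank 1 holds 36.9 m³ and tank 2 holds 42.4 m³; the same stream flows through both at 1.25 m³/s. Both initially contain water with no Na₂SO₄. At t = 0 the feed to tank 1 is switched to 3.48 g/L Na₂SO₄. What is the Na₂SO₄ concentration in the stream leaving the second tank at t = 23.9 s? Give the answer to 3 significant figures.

Species balance on tank i: dCᵢ/dt = (Cᵢ₋₁ − Cᵢ)/τᵢ with τᵢ = Vᵢ/Q.
τ₁ = 36.9/1.25 = 29.520 s; τ₂ = 42.4/1.25 = 33.920 s.
Tank 1: C₁ = C_in(1 − e^(−t/τ₁)). Tank 2 (τ₁ ≠ τ₂): C₂ = C_in[1 − (τ₁ e^(−t/τ₁) − τ₂ e^(−t/τ₂))/(τ₁ − τ₂)].
At t = 23.9: e^(−t/τ₁) = 0.44503, e^(−t/τ₂) = 0.49431.
C₂ = 3.48·[1 − (29.520·0.44503 − 33.920·0.49431)/(-4.4000)] = 3.48·0.17507 = 0.60924 g/L.

0.609 g/L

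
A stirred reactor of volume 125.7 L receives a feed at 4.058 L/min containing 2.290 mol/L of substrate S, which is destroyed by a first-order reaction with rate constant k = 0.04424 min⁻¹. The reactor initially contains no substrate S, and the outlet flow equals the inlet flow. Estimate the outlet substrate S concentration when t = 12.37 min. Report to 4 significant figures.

0.5912 mol/L

Species balance: V dC/dt = Q C_in − Q C − k V C.
This is linear with rate a = Q/V + k = 0.0765232 min⁻¹.
C_ss = Q C_in/(Q + kV) = 0.966093 mol/L; C(t) = C_ss + (C₀ − C_ss) e^(−a t).
C(12.37) = 0.966093 + (-0.966093)·e^(−0.0765232·12.37) = 0.966093 + (-0.966093)·0.388061 = 0.591190 mol/L.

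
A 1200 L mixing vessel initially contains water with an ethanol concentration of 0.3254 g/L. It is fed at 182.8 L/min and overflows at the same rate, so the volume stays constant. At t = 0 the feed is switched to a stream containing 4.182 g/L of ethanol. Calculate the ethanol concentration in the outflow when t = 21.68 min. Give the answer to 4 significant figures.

4.040 g/L

Species balance on the tank: V dC/dt = Q(C_in − C).
Time constant τ = V/Q = 1200/182.8 = 6.56455 min.
This is linear first-order; C(t) = C_in + (C₀ − C_in) e^(−t/τ).
C(21.68) = 4.182 + (0.3254 − 4.182)·e^(−21.68/6.56455) = 4.182 + (-3.85660)·0.0367879 = 4.04012 g/L.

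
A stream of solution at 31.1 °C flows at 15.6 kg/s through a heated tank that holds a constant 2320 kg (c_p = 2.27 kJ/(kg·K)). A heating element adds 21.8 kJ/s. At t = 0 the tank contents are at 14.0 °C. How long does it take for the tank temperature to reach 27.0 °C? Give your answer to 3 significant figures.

197 s

First-law balance (no shaft work): M c_p dT/dt = ṁ c_p (T_in − T) + 21.8.
τ = M/ṁ = 148.72 s; T_ss = T_in + Q̇/(ṁ c_p) = 31.716 °C.
T(t) = T_ss + (T₀ − T_ss) e^(−t/τ). Set T = 27.0:
e^(−t/τ) = (27.0 − 31.716)/(14.0 − 31.716) = 0.26618
t = −148.72 · ln(0.26618) = 196.84 s.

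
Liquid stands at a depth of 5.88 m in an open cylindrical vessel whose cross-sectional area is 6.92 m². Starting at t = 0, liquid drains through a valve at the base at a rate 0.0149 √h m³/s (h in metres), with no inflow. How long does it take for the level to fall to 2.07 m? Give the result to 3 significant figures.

916 s

A dh/dt = −Q_out = −0.0149 √h.
Separate and integrate: 2(√h − √h₀) = −(0.0149/A) t.
t = 2A(√h₀ − √h)/0.0149 = 2·6.92·(√5.88 − √2.07)/0.0149
  = 13.840 × (2.4249 − 1.4387) / 0.0149 = 915.97 s.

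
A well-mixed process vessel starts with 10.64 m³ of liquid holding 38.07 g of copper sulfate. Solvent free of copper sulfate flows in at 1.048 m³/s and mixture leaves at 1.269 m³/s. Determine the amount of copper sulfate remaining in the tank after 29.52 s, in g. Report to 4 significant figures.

0.1630 g

Total volume: dV/dt = Q_in − Q_out = -0.221000 m³/s, so V(t) = 10.64 − 0.221000 t and V(29.52) = 4.11608 m³.
Species balance (pure solvent in): dm/dt = −Q_out · m/V(t).
dm/m = −Q_out dt/(V₀ − 0.221000 t); integrating gives ln(m/m₀) = −(Q_out/(Q_in−Q_out)) ln(V/V₀).
m = m₀ (V₀/V)^(Q_out/(Q_in−Q_out)) = 38.07 × (10.64/4.11608)^(-5.74208) = 0.163011 g.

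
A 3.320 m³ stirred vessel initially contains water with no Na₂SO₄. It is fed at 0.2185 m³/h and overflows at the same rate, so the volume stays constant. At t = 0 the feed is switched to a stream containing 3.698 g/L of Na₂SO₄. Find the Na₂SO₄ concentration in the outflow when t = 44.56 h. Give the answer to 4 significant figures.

Accumulation = in − out for the solute gives V dC/dt = Q(C_in − C).
Rewrite as dC/dt + C/τ = C_in/τ, τ = V/Q = 15.1945 h.
Integrating: C(t) = C_in + (C₀ − C_in) e^(−t/τ).
C(44.56) = 3.698 + (0 − 3.698)·e^(−44.56/15.1945) = 3.698 + (-3.69800)·0.0532563 = 3.50106 g/L.

3.501 g/L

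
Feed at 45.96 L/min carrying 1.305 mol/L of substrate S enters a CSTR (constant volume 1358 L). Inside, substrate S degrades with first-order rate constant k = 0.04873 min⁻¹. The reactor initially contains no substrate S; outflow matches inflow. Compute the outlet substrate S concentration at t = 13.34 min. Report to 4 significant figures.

V dC/dt = Q(C_in − C) − k V C.
This is linear with rate a = Q/V + k = 0.0825739 min⁻¹.
C_ss = Q C_in/(Q + kV) = 0.534870 mol/L; C(t) = C_ss + (C₀ − C_ss) e^(−a t).
C(13.34) = 0.534870 + (-0.534870)·e^(−0.0825739·13.34) = 0.534870 + (-0.534870)·0.332360 = 0.357100 mol/L.

0.3571 mol/L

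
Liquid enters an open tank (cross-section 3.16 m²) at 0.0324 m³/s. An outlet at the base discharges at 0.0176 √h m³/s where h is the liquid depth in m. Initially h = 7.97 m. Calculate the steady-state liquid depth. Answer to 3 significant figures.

Level balance: A dh/dt = 0.0324 − 0.0176 √h. Setting dh/dt = 0:
Q_in = 0.0176 √h_ss ⇒ √h_ss = 0.0324/0.0176 = 1.8409.
h_ss = 1.8409² = 3.3889 m. (Since h₀ = 7.97 m > h_ss, the level will fall toward this value.)

3.39 m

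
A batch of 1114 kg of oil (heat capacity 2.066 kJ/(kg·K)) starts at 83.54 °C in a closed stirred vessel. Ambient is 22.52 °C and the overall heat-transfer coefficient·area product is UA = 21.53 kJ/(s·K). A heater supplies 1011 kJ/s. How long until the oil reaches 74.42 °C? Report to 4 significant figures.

First-law balance (no shaft work): M c_p dT/dt = −UA(T − T_amb) + Q̇.
τ = M c_p/UA = 106.898 s; T_ss = T_amb + Q̇/UA = 22.52 + 1011/21.53 = 69.4777 °C.
T(t) = T_ss + (T₀ − T_ss)e^(−t/τ); set T = 74.42:
t = −τ ln[(T − T_ss)/(T₀ − T_ss)] = −106.898 · ln(0.351456) = 111.781 s.

111.8 s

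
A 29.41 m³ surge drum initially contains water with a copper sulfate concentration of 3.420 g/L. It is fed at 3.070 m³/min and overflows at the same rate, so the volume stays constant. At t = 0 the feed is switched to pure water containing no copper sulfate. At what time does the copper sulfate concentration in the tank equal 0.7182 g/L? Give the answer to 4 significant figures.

14.95 min

Species balance: V dC/dt = Q(C_in − C) ⇒ τ = V/Q = 9.57980 min.
C(t) = C_in + (C₀ − C_in) e^(−t/τ). Set C = 0.7182 and solve for t:
e^(−t/τ) = (C − C_in)/(C₀ − C_in) = (0.7182 − 0)/(3.420 − 0) = 0.210000
t = −τ ln(…) = 9.57980 × 1.56065 = 14.9507 min.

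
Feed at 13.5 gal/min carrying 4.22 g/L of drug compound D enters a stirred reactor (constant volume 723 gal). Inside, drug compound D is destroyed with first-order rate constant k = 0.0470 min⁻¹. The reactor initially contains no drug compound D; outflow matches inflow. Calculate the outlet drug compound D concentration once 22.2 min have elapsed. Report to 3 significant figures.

Species balance: V dC/dt = Q C_in − Q C − k V C.
This is linear with rate a = Q/V + k = 0.065672 min⁻¹.
C_ss = Q C_in/(Q + kV) = 1.1998 g/L; C(t) = C_ss + (C₀ − C_ss) e^(−a t).
C(22.2) = 1.1998 + (-1.1998)·e^(−0.065672·22.2) = 1.1998 + (-1.1998)·0.23272 = 0.92062 g/L.

0.921 g/L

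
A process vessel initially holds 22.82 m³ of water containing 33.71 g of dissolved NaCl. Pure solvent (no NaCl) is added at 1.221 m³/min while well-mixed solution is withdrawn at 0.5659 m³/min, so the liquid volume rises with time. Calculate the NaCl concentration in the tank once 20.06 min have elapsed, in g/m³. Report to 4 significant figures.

Total volume: dV/dt = Q_in − Q_out = 0.655100 m³/min, so V(t) = 22.82 + 0.655100 t and V(20.06) = 35.9613 m³.
No NaCl enters, so dm/dt = −Q_out · (m/V).
Separate: dm/m = −Q_out dt/V(t) ⇒ ln(m/m₀) = −(Q_out/(Q_in−Q_out)) ln(V/V₀).
m = m₀ (V₀/V)^(Q_out/(Q_in−Q_out)) = 33.71 × (22.82/35.9613)^(0.863838) = 22.7580 g.
C = m/V = 22.7580/35.9613 = 0.632846 g/m³.

0.6328 g/m³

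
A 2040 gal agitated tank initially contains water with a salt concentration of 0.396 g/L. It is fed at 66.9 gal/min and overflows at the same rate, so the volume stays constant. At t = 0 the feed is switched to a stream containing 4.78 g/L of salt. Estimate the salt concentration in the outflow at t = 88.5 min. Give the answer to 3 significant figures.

Unsteady species balance (constant V, well mixed): V dC/dt = Q(C_in − C).
Rewrite as dC/dt + C/τ = C_in/τ, τ = V/Q = 30.493 min.
C approaches C_in exponentially: C(t) = C_in + (C₀ − C_in) e^(−t/τ).
C(88.5) = 4.78 + (0.396 − 4.78)·e^(−88.5/30.493) = 4.78 + (-4.3840)·0.054898 = 4.5393 g/L.

4.54 g/L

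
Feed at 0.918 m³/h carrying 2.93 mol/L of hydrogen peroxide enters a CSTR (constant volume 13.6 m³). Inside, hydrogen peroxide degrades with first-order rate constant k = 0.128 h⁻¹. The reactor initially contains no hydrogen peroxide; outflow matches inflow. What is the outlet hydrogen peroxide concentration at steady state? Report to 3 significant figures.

1.01 mol/L

Accumulation = in − out − consumed: V dC/dt = Q C_in − Q C − k V C.
Steady state (dC/dt = 0): C_ss = Q C_in/(Q + kV) = C_in/(1 + kV/Q).
C_ss = 0.918·2.93/(0.918 + 0.128·13.6) = 2.6897/2.6588 = 1.0116 mol/L.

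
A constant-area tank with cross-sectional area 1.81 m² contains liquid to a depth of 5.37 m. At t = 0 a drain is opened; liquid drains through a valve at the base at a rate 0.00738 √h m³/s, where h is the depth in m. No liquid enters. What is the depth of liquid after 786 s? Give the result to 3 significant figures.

0.511 m

A dh/dt = −Q_out = −0.00738 √h.
This is separable: 2 d(√h)/dt = −0.00738/A, so √h = √h₀ − (0.00738/(2A)) t.
√h = √5.37 − 0.00738·786/(2·1.81) = 2.3173 − 1.6024 = 0.71493.
h = 0.71493² = 0.51112 m.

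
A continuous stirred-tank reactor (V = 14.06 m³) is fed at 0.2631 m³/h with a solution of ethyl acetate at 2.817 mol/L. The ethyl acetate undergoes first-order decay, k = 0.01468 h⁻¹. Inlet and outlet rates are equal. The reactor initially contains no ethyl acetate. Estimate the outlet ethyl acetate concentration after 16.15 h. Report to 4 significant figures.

0.6580 mol/L

Species balance: V dC/dt = Q C_in − Q C − k V C.
This is linear with rate a = Q/V + k = 0.0333927 h⁻¹.
C_ss = Q C_in/(Q + kV) = 1.57860 mol/L; C(t) = C_ss + (C₀ − C_ss) e^(−a t).
C(16.15) = 1.57860 + (-1.57860)·e^(−0.0333927·16.15) = 1.57860 + (-1.57860)·0.583161 = 0.658020 mol/L.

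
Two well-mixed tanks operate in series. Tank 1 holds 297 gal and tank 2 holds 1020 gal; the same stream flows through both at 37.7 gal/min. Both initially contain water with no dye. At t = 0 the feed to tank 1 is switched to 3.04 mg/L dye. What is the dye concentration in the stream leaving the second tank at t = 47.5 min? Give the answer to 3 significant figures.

2.30 mg/L

Each tank obeys Vᵢ dCᵢ/dt = Q(Cᵢ₋₁ − Cᵢ), so τᵢ = Vᵢ/Q.
τ₁ = 297/37.7 = 7.8780 min; τ₂ = 1020/37.7 = 27.056 min.
Solving the cascade with C₁(0)=C₂(0)=0 gives C₂(t) = C_in[1 − (τ₁ e^(−t/τ₁) − τ₂ e^(−t/τ₂))/(τ₁ − τ₂)].
At t = 47.5: e^(−t/τ₁) = 0.0024068, e^(−t/τ₂) = 0.17280.
C₂ = 3.04·[1 − (7.8780·0.0024068 − 27.056·0.17280)/(-19.178)] = 3.04·0.75721 = 2.3019 mg/L.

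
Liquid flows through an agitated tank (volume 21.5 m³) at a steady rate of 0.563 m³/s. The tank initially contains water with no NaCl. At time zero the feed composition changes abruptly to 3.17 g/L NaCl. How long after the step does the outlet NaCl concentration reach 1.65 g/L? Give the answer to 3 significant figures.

Species balance: V dC/dt = Q(C_in − C) ⇒ τ = V/Q = 38.188 s.
C(t) = C_in + (C₀ − C_in) e^(−t/τ). Set C = 1.65 and solve for t:
e^(−t/τ) = (C − C_in)/(C₀ − C_in) = (1.65 − 3.17)/(0 − 3.17) = 0.47950
t = −τ ln(…) = 38.188 × 0.73502 = 28.069 s.

28.1 s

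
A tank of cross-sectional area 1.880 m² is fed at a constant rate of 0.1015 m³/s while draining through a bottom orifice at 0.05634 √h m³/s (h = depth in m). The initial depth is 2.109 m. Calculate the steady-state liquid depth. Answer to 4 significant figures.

Level balance: A dh/dt = 0.1015 − 0.05634 √h. Setting dh/dt = 0:
Q_in = 0.05634 √h_ss ⇒ √h_ss = 0.1015/0.05634 = 1.80156.
h_ss = 1.80156² = 3.24563 m. (Since h₀ = 2.109 m < h_ss, the level will rise toward this value.)

3.246 m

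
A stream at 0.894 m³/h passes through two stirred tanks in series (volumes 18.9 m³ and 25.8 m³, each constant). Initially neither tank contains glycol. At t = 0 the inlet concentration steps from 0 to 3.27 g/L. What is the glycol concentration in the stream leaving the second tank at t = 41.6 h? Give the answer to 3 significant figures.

Time constants: τᵢ = Vᵢ/Q for each well-mixed tank.
τ₁ = 18.9/0.894 = 21.141 h; τ₂ = 25.8/0.894 = 28.859 h.
Tank 1: C₁ = C_in(1 − e^(−t/τ₁)). Tank 2 (τ₁ ≠ τ₂): C₂ = C_in[1 − (τ₁ e^(−t/τ₁) − τ₂ e^(−t/τ₂))/(τ₁ − τ₂)].
At t = 41.6: e^(−t/τ₁) = 0.13977, e^(−t/τ₂) = 0.23658.
C₂ = 3.27·[1 − (21.141·0.13977 − 28.859·0.23658)/(-7.7181)] = 3.27·0.49827 = 1.6293 g/L.

1.63 g/L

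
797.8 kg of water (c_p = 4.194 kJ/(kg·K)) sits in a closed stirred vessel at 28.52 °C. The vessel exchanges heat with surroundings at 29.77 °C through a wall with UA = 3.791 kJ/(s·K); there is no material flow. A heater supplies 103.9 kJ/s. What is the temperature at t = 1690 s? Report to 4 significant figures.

Lumped-capacitance energy balance: M c_p dT/dt = UA(T_amb − T) + Q̇.
dT/dt = (T_ss − T)/τ with T_ss = T_amb + Q̇/UA = 29.77 + 103.9/3.791 = 57.1770 °C, τ = M c_p/UA = 797.8·4.194/3.791 = 882.610 s.
Integrating: T(t) = T_ss + (T₀ − T_ss) e^(−t/τ).
T(1690) = 57.1770 + (-28.6570)·0.147375 = 52.9537 °C.

52.95 °C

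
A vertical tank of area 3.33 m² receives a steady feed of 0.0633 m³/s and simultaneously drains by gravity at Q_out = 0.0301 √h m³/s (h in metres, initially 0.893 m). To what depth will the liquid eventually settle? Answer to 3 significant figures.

Unsteady balance on liquid volume: A dh/dt = Q_in − 0.0301 √h. At steady state dh/dt = 0:
Q_in = 0.0301 √h_ss ⇒ √h_ss = 0.0633/0.0301 = 2.1030.
h_ss = 2.1030² = 4.4226 m. (Since h₀ = 0.893 m < h_ss, the level will rise toward this value.)

4.42 m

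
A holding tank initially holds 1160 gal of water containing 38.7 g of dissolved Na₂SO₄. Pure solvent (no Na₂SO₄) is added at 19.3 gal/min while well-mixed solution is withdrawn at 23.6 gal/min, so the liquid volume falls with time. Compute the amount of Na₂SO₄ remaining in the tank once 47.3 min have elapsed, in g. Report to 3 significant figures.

13.4 g

Total volume: dV/dt = Q_in − Q_out = -4.3000 gal/min, so V(t) = 1160 − 4.3000 t and V(47.3) = 956.61 gal.
No Na₂SO₄ enters, so dm/dt = −Q_out · (m/V).
dm/m = −Q_out dt/(V₀ − 4.3000 t); integrating gives ln(m/m₀) = −(Q_out/(Q_in−Q_out)) ln(V/V₀).
m = m₀ (V₀/V)^(Q_out/(Q_in−Q_out)) = 38.7 × (1160/956.61)^(-5.4884) = 13.434 g.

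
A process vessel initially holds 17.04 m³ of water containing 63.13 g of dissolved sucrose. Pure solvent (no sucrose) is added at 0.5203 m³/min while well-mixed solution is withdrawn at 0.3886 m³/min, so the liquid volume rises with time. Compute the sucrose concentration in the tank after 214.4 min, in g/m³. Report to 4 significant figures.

0.07800 g/m³

Total volume: dV/dt = Q_in − Q_out = 0.131700 m³/min, so V(t) = 17.04 + 0.131700 t and V(214.4) = 45.2765 m³.
Species balance (pure solvent in): dm/dt = −Q_out · m/V(t).
Separate: dm/m = −Q_out dt/V(t) ⇒ ln(m/m₀) = −(Q_out/(Q_in−Q_out)) ln(V/V₀).
m = m₀ (V₀/V)^(Q_out/(Q_in−Q_out)) = 63.13 × (17.04/45.2765)^(2.95065) = 3.53161 g.
C = m/V = 3.53161/45.2765 = 0.0780010 g/m³.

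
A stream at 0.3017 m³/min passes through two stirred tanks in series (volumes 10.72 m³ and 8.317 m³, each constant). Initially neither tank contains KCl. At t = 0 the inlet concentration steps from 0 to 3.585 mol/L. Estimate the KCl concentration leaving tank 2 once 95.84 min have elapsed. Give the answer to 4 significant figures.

2.891 mol/L

Each tank obeys Vᵢ dCᵢ/dt = Q(Cᵢ₋₁ − Cᵢ), so τᵢ = Vᵢ/Q.
τ₁ = 10.72/0.3017 = 35.5320 min; τ₂ = 8.317/0.3017 = 27.5671 min.
Tank 1: C₁ = C_in(1 − e^(−t/τ₁)). Tank 2 (τ₁ ≠ τ₂): C₂ = C_in[1 − (τ₁ e^(−t/τ₁) − τ₂ e^(−t/τ₂))/(τ₁ − τ₂)].
At t = 95.84: e^(−t/τ₁) = 0.0673880, e^(−t/τ₂) = 0.0309122.
C₂ = 3.585·[1 − (35.5320·0.0673880 − 27.5671·0.0309122)/(7.96487)] = 3.585·0.806366 = 2.89082 mol/L.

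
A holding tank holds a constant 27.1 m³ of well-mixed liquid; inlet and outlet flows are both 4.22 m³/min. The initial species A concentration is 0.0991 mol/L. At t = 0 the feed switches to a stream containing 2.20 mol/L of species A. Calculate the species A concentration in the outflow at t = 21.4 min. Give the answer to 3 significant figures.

Transient balance on the dissolved component: V dC/dt = Q(C_in − C).
So dC/dt = (C_in − C)/τ with τ = V/Q = 27.1/4.22 = 6.4218 min.
Solution: C(t) = C_in + (C₀ − C_in) e^(−t/τ).
C(21.4) = 2.20 + (0.0991 − 2.20)·e^(−21.4/6.4218) = 2.20 + (-2.1009)·0.035707 = 2.1250 mol/L.

2.12 mol/L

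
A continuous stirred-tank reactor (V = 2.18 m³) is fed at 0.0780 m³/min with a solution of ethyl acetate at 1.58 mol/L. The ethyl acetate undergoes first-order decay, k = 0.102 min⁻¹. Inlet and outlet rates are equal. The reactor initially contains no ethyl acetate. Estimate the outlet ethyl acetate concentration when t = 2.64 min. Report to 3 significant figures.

V dC/dt = Q(C_in − C) − k V C.
This is linear with rate a = Q/V + k = 0.13778 min⁻¹.
C_ss = Q C_in/(Q + kV) = 0.41031 mol/L; C(t) = C_ss + (C₀ − C_ss) e^(−a t).
C(2.64) = 0.41031 + (-0.41031)·e^(−0.13778·2.64) = 0.41031 + (-0.41031)·0.69507 = 0.12511 mol/L.

0.125 mol/L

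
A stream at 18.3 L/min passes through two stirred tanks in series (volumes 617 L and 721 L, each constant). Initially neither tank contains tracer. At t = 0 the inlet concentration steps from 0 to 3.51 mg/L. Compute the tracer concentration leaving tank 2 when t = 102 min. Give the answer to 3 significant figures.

Species balance on tank i: dCᵢ/dt = (Cᵢ₋₁ − Cᵢ)/τᵢ with τᵢ = Vᵢ/Q.
τ₁ = 617/18.3 = 33.716 min; τ₂ = 721/18.3 = 39.399 min.
Tank 1: C₁ = C_in(1 − e^(−t/τ₁)). Tank 2 (τ₁ ≠ τ₂): C₂ = C_in[1 − (τ₁ e^(−t/τ₁) − τ₂ e^(−t/τ₂))/(τ₁ − τ₂)].
At t = 102: e^(−t/τ₁) = 0.048544, e^(−t/τ₂) = 0.075102.
C₂ = 3.51·[1 − (33.716·0.048544 − 39.399·0.075102)/(-5.6831)] = 3.51·0.76734 = 2.6933 mg/L.

2.69 mg/L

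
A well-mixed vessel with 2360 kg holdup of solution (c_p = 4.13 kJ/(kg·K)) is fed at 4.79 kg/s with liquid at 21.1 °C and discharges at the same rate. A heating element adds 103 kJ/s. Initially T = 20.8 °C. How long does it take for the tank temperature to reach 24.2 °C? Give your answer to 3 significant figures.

M c_p dT/dt = ṁ c_p (T_in − T) + Q̇.
τ = M/ṁ = 492.69 s; T_ss = T_in + Q̇/(ṁ c_p) = 26.307 °C.
T(t) = T_ss + (T₀ − T_ss) e^(−t/τ). Set T = 24.2:
e^(−t/τ) = (24.2 − 26.307)/(20.8 − 26.307) = 0.38256
t = −492.69 · ln(0.38256) = 473.42 s.

473 s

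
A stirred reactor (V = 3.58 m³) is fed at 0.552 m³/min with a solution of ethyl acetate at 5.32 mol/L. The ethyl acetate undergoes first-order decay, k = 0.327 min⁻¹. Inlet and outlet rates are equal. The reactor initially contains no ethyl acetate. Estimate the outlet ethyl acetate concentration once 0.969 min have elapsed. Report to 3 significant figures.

0.635 mol/L

V dC/dt = Q(C_in − C) − k V C.
dC/dt = (Q/V) C_in − (Q/V + k) C; effective rate a = Q/V + k = 0.15419 + 0.327 = 0.48119 min⁻¹.
C_ss = Q C_in/(Q + kV) = 1.7047 mol/L; C(t) = C_ss + (C₀ − C_ss) e^(−a t).
C(0.969) = 1.7047 + (-1.7047)·e^(−0.48119·0.969) = 1.7047 + (-1.7047)·0.62734 = 0.63529 mol/L.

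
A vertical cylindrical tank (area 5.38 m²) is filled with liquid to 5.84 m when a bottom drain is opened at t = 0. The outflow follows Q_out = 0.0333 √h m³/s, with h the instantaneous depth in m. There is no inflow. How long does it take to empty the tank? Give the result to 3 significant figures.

With no inflow, A dh/dt = −0.0333 √h.
This is separable: 2 d(√h)/dt = −0.0333/A, so √h = √h₀ − (0.0333/(2A)) t.
Set h = 0: 2√h₀ = (0.0333/A) t_empty ⇒ t_empty = 2A√h₀/0.0333.
t_empty = 2·5.38·√5.84/0.0333 = 10.760·2.4166/0.0333 = 780.86 s.

781 s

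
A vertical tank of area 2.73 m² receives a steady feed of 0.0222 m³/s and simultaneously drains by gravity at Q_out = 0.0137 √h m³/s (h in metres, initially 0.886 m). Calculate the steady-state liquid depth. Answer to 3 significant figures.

Unsteady balance on liquid volume: A dh/dt = Q_in − 0.0137 √h. At steady state dh/dt = 0:
Q_in = 0.0137 √h_ss ⇒ √h_ss = 0.0222/0.0137 = 1.6204.
h_ss = 1.6204² = 2.6258 m. (Since h₀ = 0.886 m < h_ss, the level will rise toward this value.)

2.63 m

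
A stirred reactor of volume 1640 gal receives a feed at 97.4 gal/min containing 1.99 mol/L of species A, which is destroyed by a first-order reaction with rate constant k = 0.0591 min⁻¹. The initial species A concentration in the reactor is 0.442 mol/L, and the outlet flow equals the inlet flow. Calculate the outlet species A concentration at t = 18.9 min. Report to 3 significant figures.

Accumulation = in − out − consumed: V dC/dt = Q C_in − Q C − k V C.
dC/dt = (Q/V) C_in − (Q/V + k) C; effective rate a = Q/V + k = 0.059390 + 0.0591 = 0.11849 min⁻¹.
C_ss = Q C_in/(Q + kV) = 0.99744 mol/L; C(t) = C_ss + (C₀ − C_ss) e^(−a t).
C(18.9) = 0.99744 + (-0.55544)·e^(−0.11849·18.9) = 0.99744 + (-0.55544)·0.10652 = 0.93827 mol/L.

0.938 mol/L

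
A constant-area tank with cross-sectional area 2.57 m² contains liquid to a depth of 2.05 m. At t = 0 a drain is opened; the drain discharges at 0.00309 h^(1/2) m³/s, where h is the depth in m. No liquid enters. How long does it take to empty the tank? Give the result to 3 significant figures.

Mass balance (ρ constant): A dh/dt = −0.00309 √h.
∫ h^(−1/2) dh = −(0.00309/A) ∫ dt, giving 2√h = 2√h₀ − (0.00309/A) t.
Tank is empty when √h = 0: t_empty = 2A√h₀/0.00309.
t_empty = 2·2.57·√2.05/0.00309 = 5.1400·1.4318/0.00309 = 2381.7 s.

2380 s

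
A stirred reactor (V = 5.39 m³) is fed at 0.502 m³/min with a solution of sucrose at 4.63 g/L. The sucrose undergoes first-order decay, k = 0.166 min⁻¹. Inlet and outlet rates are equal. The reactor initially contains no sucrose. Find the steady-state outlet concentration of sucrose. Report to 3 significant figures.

1.66 g/L

V dC/dt = Q(C_in − C) − k V C.
At steady state: 0 = Q C_in − (Q + kV) C_ss, so C_ss = Q C_in/(Q + kV).
C_ss = 0.502·4.63/(0.502 + 0.166·5.39) = 2.3243/1.3967 = 1.6641 g/L.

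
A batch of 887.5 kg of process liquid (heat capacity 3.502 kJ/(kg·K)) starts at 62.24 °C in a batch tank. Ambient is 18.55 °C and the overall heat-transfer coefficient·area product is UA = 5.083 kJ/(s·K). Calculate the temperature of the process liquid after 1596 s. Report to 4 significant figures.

21.76 °C

Lumped-capacitance energy balance: M c_p dT/dt = UA(T_amb − T).
dT/dt = (T_ss − T)/τ with T_ss = T_amb = 18.5500 °C, τ = M c_p/UA = 887.5·3.502/5.083 = 611.455 s.
Integrating: T(t) = T_ss + (T₀ − T_ss) e^(−t/τ).
T(1596) = 18.5500 + (43.6900)·0.0735222 = 21.7622 °C.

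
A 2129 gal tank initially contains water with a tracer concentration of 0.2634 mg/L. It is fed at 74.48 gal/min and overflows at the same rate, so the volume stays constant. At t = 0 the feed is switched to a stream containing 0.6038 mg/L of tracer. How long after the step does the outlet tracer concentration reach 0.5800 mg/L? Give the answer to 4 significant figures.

Accumulation = in − out for the solute gives V dC/dt = Q(C_in − C), so τ = V/Q = 28.5849 min.
C(t) = C_in + (C₀ − C_in) e^(−t/τ). Set C = 0.5800 and solve for t:
e^(−t/τ) = (C − C_in)/(C₀ − C_in) = (0.5800 − 0.6038)/(0.2634 − 0.6038) = 0.0699177
t = −τ ln(…) = 28.5849 × 2.66044 = 76.0482 min.

76.05 min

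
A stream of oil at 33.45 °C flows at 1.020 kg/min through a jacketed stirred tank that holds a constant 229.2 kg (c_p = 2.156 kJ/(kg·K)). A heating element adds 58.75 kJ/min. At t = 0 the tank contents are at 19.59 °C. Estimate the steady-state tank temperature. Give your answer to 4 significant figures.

M c_p dT/dt = ṁ c_p (T_in − T) + Q̇.
At steady state dT/dt = 0 ⇒ T_ss = T_in + Q̇/(ṁ c_p) = 33.45 + 58.75/(1.020·2.156) = 60.1652 °C.

60.17 °C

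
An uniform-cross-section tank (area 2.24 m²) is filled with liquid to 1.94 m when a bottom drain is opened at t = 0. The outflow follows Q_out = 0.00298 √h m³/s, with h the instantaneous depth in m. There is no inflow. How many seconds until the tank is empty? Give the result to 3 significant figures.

2090 s

With no inflow, A dh/dt = −0.00298 √h.
This is separable: 2 d(√h)/dt = −0.00298/A, so √h = √h₀ − (0.00298/(2A)) t.
Tank is empty when √h = 0: t_empty = 2A√h₀/0.00298.
t_empty = 2·2.24·√1.94/0.00298 = 4.4800·1.3928/0.00298 = 2093.9 s.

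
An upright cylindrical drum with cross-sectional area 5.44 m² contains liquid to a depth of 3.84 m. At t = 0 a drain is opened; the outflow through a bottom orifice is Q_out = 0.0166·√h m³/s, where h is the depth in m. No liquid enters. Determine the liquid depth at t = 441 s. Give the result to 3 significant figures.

1.66 m

With no inflow, A dh/dt = −0.0166 √h.
This is separable: 2 d(√h)/dt = −0.0166/A, so √h = √h₀ − (0.0166/(2A)) t.
√h = √3.84 − 0.0166·441/(2·5.44) = 1.9596 − 0.67285 = 1.2867.
h = 1.2867² = 1.6557 m.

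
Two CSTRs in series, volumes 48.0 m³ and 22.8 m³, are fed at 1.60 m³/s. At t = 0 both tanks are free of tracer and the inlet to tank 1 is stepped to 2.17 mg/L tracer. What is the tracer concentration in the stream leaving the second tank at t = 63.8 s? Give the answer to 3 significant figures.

1.70 mg/L

Species balance on tank i: dCᵢ/dt = (Cᵢ₋₁ − Cᵢ)/τᵢ with τᵢ = Vᵢ/Q.
τ₁ = 48.0/1.60 = 30.000 s; τ₂ = 22.8/1.60 = 14.250 s.
Solving the cascade with C₁(0)=C₂(0)=0 gives C₂(t) = C_in[1 − (τ₁ e^(−t/τ₁) − τ₂ e^(−t/τ₂))/(τ₁ − τ₂)].
At t = 63.8: e^(−t/τ₁) = 0.11923, e^(−t/τ₂) = 0.011365.
C₂ = 2.17·[1 − (30.000·0.11923 − 14.250·0.011365)/(15.750)] = 2.17·0.78317 = 1.6995 mg/L.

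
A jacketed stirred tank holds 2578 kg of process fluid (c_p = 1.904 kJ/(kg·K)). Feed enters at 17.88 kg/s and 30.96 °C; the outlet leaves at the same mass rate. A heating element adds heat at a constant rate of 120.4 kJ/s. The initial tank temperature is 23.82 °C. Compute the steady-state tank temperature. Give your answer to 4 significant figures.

34.50 °C

M c_p dT/dt = ṁ c_p (T_in − T) + Q̇.
At steady state dT/dt = 0 ⇒ T_ss = T_in + Q̇/(ṁ c_p) = 30.96 + 120.4/(17.88·1.904) = 34.4966 °C.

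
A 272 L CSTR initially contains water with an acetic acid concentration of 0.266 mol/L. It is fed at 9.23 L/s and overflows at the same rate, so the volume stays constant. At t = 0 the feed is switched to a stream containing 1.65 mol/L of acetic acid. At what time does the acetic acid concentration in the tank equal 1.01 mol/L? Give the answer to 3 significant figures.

Species balance: V dC/dt = Q(C_in − C) ⇒ τ = V/Q = 29.469 s.
C(t) = C_in + (C₀ − C_in) e^(−t/τ). Set C = 1.01 and solve for t:
e^(−t/τ) = (C − C_in)/(C₀ − C_in) = (1.01 − 1.65)/(0.266 − 1.65) = 0.46243
t = −τ ln(…) = 29.469 × 0.77126 = 22.729 s.

22.7 s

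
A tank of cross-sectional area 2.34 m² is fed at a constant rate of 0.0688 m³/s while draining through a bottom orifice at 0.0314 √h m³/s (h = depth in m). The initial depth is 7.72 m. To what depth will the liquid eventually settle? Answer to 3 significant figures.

A dh/dt = Q_in − 0.0314 √h. Steady state requires inflow = outflow:
Q_in = 0.0314 √h_ss ⇒ √h_ss = 0.0688/0.0314 = 2.1911.
h_ss = 2.1911² = 4.8008 m. (Since h₀ = 7.72 m > h_ss, the level will fall toward this value.)

4.80 m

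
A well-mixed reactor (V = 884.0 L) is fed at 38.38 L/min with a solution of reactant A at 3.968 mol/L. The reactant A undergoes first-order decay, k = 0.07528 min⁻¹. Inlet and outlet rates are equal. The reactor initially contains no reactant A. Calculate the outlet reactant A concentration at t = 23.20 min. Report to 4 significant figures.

1.359 mol/L

Species balance: V dC/dt = Q C_in − Q C − k V C.
This is linear with rate a = Q/V + k = 0.118696 min⁻¹.
C_ss = Q C_in/(Q + kV) = 1.45140 mol/L; C(t) = C_ss + (C₀ − C_ss) e^(−a t).
C(23.20) = 1.45140 + (-1.45140)·e^(−0.118696·23.20) = 1.45140 + (-1.45140)·0.0636883 = 1.35896 mol/L.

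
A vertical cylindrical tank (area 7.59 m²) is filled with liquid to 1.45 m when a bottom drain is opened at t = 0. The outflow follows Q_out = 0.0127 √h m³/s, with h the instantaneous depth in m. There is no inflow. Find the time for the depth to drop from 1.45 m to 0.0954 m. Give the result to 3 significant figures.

1070 s

Unsteady balance on liquid volume: A dh/dt = −0.0127 √h.
This is separable: 2 d(√h)/dt = −0.0127/A, so √h = √h₀ − (0.0127/(2A)) t.
t = 2A(√h₀ − √h)/0.0127 = 2·7.59·(√1.45 − √0.0954)/0.0127
  = 15.180 × (1.2042 − 0.30887) / 0.0127 = 1070.1 s.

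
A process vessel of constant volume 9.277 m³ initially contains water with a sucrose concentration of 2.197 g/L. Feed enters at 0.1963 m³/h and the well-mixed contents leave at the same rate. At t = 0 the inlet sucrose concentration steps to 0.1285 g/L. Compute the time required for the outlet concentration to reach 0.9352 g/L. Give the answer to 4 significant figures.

44.50 h

Unsteady species balance (constant V, well mixed): V dC/dt = Q(C_in − C), so τ = V/Q = 47.2593 h.
C(t) = C_in + (C₀ − C_in) e^(−t/τ). Set C = 0.9352 and solve for t:
e^(−t/τ) = (C − C_in)/(C₀ − C_in) = (0.9352 − 0.1285)/(2.197 − 0.1285) = 0.389993
t = −τ ln(…) = 47.2593 × 0.941627 = 44.5006 h.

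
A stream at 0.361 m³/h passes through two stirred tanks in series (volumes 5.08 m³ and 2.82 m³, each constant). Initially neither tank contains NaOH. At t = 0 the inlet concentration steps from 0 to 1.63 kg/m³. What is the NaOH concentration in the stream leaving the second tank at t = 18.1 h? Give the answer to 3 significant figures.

Time constants: τᵢ = Vᵢ/Q for each well-mixed tank.
τ₁ = 5.08/0.361 = 14.072 h; τ₂ = 2.82/0.361 = 7.8116 h.
Tank 1: C₁ = C_in(1 − e^(−t/τ₁)). Tank 2 (τ₁ ≠ τ₂): C₂ = C_in[1 − (τ₁ e^(−t/τ₁) − τ₂ e^(−t/τ₂))/(τ₁ − τ₂)].
At t = 18.1: e^(−t/τ₁) = 0.27631, e^(−t/τ₂) = 0.098563.
C₂ = 1.63·[1 − (14.072·0.27631 − 7.8116·0.098563)/(6.2604)] = 1.63·0.50190 = 0.81811 kg/m³.

0.818 kg/m³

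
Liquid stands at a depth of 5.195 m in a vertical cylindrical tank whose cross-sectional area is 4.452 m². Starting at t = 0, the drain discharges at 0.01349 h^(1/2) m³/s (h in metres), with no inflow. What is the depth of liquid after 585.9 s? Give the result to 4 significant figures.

1.937 m

With no inflow, A dh/dt = −0.01349 √h.
∫ h^(−1/2) dh = −(0.01349/A) ∫ dt, giving 2√h = 2√h₀ − (0.01349/A) t.
√h = √5.195 − 0.01349·585.9/(2·4.452) = 2.27925 − 0.887667 = 1.39159.
h = 1.39159² = 1.93651 m.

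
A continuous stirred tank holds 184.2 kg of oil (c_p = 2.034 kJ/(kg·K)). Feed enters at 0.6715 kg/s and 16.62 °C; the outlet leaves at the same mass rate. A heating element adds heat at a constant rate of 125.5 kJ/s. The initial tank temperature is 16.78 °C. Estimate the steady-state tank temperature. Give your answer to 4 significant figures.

108.5 °C

First-law balance (no shaft work): M c_p dT/dt = ṁ c_p (T_in − T) + 125.5.
At steady state dT/dt = 0 ⇒ T_ss = T_in + Q̇/(ṁ c_p) = 16.62 + 125.5/(0.6715·2.034) = 108.505 °C.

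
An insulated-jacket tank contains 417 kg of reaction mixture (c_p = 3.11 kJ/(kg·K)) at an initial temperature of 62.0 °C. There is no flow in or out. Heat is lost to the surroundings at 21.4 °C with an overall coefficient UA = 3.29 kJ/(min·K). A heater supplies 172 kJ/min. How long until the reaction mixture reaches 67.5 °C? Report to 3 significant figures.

M c_p dT/dt = −UA(T − T_amb) + Q̇.
τ = M c_p/UA = 394.19 min; T_ss = T_amb + Q̇/UA = 21.4 + 172/3.29 = 73.680 °C.
T(t) = T_ss + (T₀ − T_ss)e^(−t/τ); set T = 67.5:
t = −τ ln[(T − T_ss)/(T₀ − T_ss)] = −394.19 · ln(0.52909) = 250.93 min.

251 min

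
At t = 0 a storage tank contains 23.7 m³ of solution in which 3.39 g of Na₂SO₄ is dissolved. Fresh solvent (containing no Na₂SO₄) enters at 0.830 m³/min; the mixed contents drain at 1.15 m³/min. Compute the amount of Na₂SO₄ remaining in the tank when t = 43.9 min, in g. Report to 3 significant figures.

Let m(t) be the amount of Na₂SO₄. Volume: V(t) = V₀ + (Q_in − Q_out) t = 23.7 − 0.32000 t; V(43.9) = 9.6520 m³.
No Na₂SO₄ enters, so dm/dt = −Q_out · (m/V).
dm/m = −Q_out dt/(V₀ − 0.32000 t); integrating gives ln(m/m₀) = −(Q_out/(Q_in−Q_out)) ln(V/V₀).
m = m₀ (V₀/V)^(Q_out/(Q_in−Q_out)) = 3.39 × (23.7/9.6520)^(-3.5938) = 0.13433 g.

0.134 g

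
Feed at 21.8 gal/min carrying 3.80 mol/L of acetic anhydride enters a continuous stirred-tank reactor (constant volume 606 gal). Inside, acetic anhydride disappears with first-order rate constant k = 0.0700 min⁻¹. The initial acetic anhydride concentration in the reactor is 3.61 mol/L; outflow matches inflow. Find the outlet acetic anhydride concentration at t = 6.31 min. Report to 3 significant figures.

2.48 mol/L

Accumulation = in − out − consumed: V dC/dt = Q C_in − Q C − k V C.
This is linear with rate a = Q/V + k = 0.10597 min⁻¹.
C_ss = Q C_in/(Q + kV) = 1.2899 mol/L; C(t) = C_ss + (C₀ − C_ss) e^(−a t).
C(6.31) = 1.2899 + (2.3201)·e^(−0.10597·6.31) = 1.2899 + (2.3201)·0.51238 = 2.4787 mol/L.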